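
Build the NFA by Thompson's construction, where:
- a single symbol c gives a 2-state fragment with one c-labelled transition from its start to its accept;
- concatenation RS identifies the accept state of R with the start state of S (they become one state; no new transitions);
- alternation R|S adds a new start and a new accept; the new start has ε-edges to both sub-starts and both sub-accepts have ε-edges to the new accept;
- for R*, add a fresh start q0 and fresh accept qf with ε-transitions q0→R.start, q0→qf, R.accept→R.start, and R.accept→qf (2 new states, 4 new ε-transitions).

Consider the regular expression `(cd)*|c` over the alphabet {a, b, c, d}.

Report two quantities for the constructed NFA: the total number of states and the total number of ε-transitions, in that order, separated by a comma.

9, 8

Per subexpression:
Each of the 3 symbol leaves contributes 2 states and 0 ε-transitions.
  cd → 3 states, 0 ε-transitions
  (cd)* → 5 states, 4 ε-transitions
  (cd)*|c → 9 states, 8 ε-transitions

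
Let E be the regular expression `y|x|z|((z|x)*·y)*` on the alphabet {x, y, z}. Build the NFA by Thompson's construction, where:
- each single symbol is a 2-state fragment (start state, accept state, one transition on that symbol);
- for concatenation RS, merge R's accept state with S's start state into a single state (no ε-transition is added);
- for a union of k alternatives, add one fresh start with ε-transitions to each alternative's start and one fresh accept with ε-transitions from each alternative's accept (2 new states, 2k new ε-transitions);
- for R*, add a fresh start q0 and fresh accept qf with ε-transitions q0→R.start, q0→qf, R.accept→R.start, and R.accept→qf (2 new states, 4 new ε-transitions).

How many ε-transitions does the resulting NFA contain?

Recursing over subexpressions:
Each of the 6 symbol leaves contributes 0 ε-transitions.
  z|x — 4 ε-transitions
  (z|x)* — 8 ε-transitions
  (z|x)*·y — 8 ε-transitions
  ((z|x)*·y)* — 12 ε-transitions
  y|x|z|((z|x)*·y)* — 20 ε-transitions

20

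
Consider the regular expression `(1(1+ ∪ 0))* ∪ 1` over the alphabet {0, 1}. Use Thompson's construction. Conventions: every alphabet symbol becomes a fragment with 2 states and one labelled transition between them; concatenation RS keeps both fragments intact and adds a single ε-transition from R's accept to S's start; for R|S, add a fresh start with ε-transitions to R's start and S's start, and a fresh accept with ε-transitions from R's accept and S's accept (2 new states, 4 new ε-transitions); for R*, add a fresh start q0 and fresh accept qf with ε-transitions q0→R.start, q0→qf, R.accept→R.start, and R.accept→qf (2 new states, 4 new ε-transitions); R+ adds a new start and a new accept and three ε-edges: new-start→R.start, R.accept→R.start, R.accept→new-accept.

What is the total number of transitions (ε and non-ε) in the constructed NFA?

20

By structural recursion:
Each of the 4 symbol leaves contributes 1 transition (1 symbol, 0 ε).
  1+ = 4 transitions (1 symbol, 3 ε)
  1+ ∪ 0 = 9 transitions (2 symbol, 7 ε)
  1(1+ ∪ 0) = 11 transitions (3 symbol, 8 ε)
  (1(1+ ∪ 0))* = 15 transitions (3 symbol, 12 ε)
  (1(1+ ∪ 0))* ∪ 1 = 20 transitions (4 symbol, 16 ε)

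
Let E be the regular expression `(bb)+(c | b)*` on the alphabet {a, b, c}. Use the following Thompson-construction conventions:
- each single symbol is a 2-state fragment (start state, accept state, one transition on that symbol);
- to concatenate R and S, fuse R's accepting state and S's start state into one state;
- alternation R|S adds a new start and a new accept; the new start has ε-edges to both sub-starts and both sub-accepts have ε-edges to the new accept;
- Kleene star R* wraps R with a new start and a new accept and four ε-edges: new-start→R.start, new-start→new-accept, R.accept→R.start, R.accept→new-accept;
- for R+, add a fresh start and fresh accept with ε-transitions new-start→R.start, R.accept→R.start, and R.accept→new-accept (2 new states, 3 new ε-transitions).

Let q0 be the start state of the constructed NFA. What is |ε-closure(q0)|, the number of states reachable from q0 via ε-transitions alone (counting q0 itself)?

2

Let C(F) = |ε-closure(F.start)| within fragment F, and note whether F accepts ε. Symbol fragments have C = 1 and do not accept ε. Then:
  bb : |ε-closure| equals the left operand's closure size = 1 (its accept is not ε-reachable, so the closure stops there)
  (bb)+ : |ε-closure| = 1 + 1 = 2 (the body doesn't accept ε, so the new accept is not reached)
  c | b : |ε-closure| = 1 + 1 + 1 = 3 (the new accept is not ε-reachable since no branch accepts ε)
  (c | b)* : new start has ε-edges to the inner start and to the new accept, so |ε-closure| = 2 + 3 = 5
  (bb)+(c | b)* : same as the first factor's closure: |ε-closure| = 2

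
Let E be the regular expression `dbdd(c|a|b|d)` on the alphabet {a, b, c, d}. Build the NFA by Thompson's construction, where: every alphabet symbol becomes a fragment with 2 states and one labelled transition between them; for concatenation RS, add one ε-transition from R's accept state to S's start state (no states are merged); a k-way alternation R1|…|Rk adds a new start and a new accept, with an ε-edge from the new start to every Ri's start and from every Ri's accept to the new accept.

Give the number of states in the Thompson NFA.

18

Bottom-up over the parse tree:
Each of the 8 symbol leaves contributes a 2-state fragment.
  c|a|b|d : 10 states
  dbdd(c|a|b|d) : 18 states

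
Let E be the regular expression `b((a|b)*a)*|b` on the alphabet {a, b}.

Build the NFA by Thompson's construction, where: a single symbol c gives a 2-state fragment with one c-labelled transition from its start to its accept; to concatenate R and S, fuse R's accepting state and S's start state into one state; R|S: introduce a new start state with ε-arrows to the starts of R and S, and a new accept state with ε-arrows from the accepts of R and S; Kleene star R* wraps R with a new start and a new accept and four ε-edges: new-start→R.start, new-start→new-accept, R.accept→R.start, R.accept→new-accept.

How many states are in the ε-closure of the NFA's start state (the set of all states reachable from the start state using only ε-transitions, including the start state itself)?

Let C(F) = |ε-closure(F.start)| within fragment F, and note whether F accepts ε. Symbol fragments have C = 1 and do not accept ε. Then:
  a|b : new start ε-reaches every alternative's start; none of them accept ε, so the new accept is not reached: |ε-closure| = 1 + 1 + 1 = 3
  (a|b)* : the star's fresh start ε-reaches both the body's start and the fresh accept: |ε-closure| = 2 + 3 = 5
  (a|b)*a : the left operand accepts ε, so the closure extends into the next operand (the shared merged state is already counted); |ε-closure| = 5 + (1−1) = 5
  ((a|b)*a)* : the star's fresh start ε-reaches both the body's start and the fresh accept: |ε-closure| = 2 + 5 = 7
  b((a|b)*a)* : |ε-closure| equals the left operand's closure size = 1 (its accept is not ε-reachable, so the closure stops there)
  b((a|b)*a)*|b : |ε-closure| = 1 + 1 + 1 = 3 (the new accept is not ε-reachable since no branch accepts ε)

3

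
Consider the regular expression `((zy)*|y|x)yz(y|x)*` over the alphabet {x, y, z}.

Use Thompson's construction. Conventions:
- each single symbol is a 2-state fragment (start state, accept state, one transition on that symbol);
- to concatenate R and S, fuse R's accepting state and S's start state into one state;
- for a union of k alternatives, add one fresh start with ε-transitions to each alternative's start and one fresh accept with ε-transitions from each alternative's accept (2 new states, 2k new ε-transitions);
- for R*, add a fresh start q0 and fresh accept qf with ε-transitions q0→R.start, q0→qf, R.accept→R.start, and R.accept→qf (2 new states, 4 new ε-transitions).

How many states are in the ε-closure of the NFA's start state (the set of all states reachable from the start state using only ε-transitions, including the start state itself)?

7

Let C(F) = |ε-closure(F.start)| within fragment F, and note whether F accepts ε. Symbol fragments have C = 1 and do not accept ε. Then:
  zy : C equals the left operand's closure size = 1 (its accept is not ε-reachable, so the closure stops there)
  (zy)* : new start has ε-edges to the inner start and to the new accept, so C = 2 + 1 = 3
  (zy)*|y|x : new start ε-reaches every alternative's start; at least one alternative accepts ε, so the union's new accept is reached too: C = 1 + 3 + 1 + 1 + 1 = 7
  y|x : C = 1 + 1 + 1 = 3 (the new accept is not ε-reachable since no branch accepts ε)
  (y|x)* : new start has ε-edges to the inner start and to the new accept, so C = 2 + 3 = 5
  ((zy)*|y|x)yz(y|x)* : the left operand accepts ε, so the closure extends into the next operand (the shared merged state is already counted); C = 7 + (1−1) = 7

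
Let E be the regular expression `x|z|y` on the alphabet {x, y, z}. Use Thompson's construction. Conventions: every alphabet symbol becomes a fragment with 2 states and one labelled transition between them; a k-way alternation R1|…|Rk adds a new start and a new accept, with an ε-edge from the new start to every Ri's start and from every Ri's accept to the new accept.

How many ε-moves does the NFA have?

6

By structural recursion:
Each of the 3 symbol leaves contributes 0 ε-transitions.
  x|z|y = 6 ε-transitions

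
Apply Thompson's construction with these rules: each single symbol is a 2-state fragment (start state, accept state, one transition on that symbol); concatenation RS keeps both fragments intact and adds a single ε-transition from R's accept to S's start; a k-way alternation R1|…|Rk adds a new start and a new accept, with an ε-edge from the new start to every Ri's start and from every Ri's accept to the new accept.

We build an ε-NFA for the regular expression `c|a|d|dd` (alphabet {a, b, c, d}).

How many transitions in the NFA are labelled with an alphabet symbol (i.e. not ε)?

Per subexpression:
Each of the 5 symbol leaves contributes exactly 1 symbol transition.
  dd : 2 symbol transitions
  c|a|d|dd : 5 symbol transitions

5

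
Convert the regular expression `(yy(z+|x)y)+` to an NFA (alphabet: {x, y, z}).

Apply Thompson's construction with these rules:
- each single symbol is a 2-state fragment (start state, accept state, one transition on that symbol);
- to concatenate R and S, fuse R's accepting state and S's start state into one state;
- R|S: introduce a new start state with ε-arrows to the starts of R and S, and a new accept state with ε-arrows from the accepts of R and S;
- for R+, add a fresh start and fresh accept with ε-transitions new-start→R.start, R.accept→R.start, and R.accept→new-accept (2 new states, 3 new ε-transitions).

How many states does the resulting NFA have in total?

Per subexpression:
Each of the 5 symbol leaves contributes a 2-state fragment.
  z+ = 4 states
  z+|x = 8 states
  yy(z+|x)y = 11 states
  (yy(z+|x)y)+ = 13 states

13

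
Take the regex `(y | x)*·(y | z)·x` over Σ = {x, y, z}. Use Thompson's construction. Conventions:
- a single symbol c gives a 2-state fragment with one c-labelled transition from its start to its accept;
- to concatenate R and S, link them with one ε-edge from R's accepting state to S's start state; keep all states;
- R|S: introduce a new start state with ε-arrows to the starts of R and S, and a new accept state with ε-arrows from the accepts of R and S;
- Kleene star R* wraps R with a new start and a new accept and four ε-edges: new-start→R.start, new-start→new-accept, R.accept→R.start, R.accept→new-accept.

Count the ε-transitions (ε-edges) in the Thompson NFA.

Recursing over subexpressions:
Each of the 5 symbol leaves contributes 0 ε-transitions.
  y | x : 4 ε-transitions
  (y | x)* : 8 ε-transitions
  y | z : 4 ε-transitions
  (y | x)*·(y | z)·x : 14 ε-transitions

14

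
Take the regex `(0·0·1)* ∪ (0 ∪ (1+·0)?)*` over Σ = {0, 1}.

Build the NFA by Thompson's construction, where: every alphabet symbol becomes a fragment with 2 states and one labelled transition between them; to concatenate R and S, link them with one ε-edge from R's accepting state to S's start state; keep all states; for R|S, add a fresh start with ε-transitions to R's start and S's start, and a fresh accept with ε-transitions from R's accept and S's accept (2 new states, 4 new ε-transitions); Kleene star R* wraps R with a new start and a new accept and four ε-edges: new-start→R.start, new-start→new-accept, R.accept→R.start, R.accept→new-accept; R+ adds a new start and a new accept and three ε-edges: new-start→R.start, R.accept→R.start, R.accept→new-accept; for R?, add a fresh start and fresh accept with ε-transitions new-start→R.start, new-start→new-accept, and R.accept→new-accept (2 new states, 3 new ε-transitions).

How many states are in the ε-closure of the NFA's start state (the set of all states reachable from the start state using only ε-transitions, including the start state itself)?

Compute the ε-closure size of each fragment's start state recursively; a symbol fragment's start has no outgoing ε-edge, so its closure is just itself (size 1).
  0·0·1 → same as the first factor's closure: |closure| = 1
  (0·0·1)* → the star's fresh start ε-reaches both the body's start and the fresh accept: |closure| = 2 + 1 = 3
  1+ → |closure| = 1 + 1 = 2 (the body doesn't accept ε, so the new accept is not reached)
  1+·0 → same as the first factor's closure: |closure| = 2
  (1+·0)? → |closure| = 1 (new start) + 2 (body) + 1 (new accept, via ε) = 4
  0 ∪ (1+·0)? → new start ε-reaches every alternative's start; at least one alternative accepts ε, so the union's new accept is reached too: |closure| = 1 + 1 + 4 + 1 = 7
  (0 ∪ (1+·0)?)* → |closure| = 1 (new start) + 7 (body) + 1 (new accept) = 9
  (0·0·1)* ∪ (0 ∪ (1+·0)?)* → |closure| = 1 (new start) + (3 + 9) + 1 (new accept, since some branch ε-reaches its own accept) = 14

14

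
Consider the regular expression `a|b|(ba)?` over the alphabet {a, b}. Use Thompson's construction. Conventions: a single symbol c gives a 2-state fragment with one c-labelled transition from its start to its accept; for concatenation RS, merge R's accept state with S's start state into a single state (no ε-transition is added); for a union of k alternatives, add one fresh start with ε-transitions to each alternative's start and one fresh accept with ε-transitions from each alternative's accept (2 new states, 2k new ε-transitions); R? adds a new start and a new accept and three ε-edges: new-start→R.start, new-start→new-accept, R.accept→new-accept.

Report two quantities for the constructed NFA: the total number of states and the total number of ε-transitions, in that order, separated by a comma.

Per subexpression:
Each of the 4 symbol leaves contributes 2 states and 0 ε-transitions.
  ba : 3 states, 0 ε-transitions
  (ba)? : 5 states, 3 ε-transitions
  a|b|(ba)? : 11 states, 9 ε-transitions

11, 9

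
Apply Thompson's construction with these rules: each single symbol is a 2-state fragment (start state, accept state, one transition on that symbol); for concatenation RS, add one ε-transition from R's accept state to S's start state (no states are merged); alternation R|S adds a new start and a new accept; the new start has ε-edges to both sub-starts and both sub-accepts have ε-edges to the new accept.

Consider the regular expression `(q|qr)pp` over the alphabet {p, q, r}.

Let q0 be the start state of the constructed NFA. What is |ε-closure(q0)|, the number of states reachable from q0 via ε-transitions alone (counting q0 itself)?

Let C(F) = |ε-closure(F.start)| within fragment F, and note whether F accepts ε. Symbol fragments have C = 1 and do not accept ε. Then:
  qr : |closure| equals the left operand's closure size = 1 (its accept is not ε-reachable, so the closure stops there)
  q|qr : |closure| = 1 + 1 + 1 = 3 (the new accept is not ε-reachable since no branch accepts ε)
  (q|qr)pp : same as the first factor's closure: |closure| = 3

3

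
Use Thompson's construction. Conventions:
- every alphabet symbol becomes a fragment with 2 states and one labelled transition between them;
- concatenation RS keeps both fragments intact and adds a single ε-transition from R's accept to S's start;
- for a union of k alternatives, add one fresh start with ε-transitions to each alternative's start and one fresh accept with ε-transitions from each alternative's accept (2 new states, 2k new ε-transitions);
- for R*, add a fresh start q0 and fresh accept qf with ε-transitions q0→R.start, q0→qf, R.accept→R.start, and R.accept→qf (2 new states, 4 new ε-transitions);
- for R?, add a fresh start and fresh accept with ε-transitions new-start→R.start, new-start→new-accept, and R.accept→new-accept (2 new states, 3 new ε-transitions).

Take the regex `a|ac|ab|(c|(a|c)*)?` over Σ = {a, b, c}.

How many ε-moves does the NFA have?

Bottom-up over the parse tree:
Each of the 8 symbol leaves contributes 0 ε-transitions.
  ac — 1 ε-transition
  ab — 1 ε-transition
  a|c — 4 ε-transitions
  (a|c)* — 8 ε-transitions
  c|(a|c)* — 12 ε-transitions
  (c|(a|c)*)? — 15 ε-transitions
  a|ac|ab|(c|(a|c)*)? — 25 ε-transitions

25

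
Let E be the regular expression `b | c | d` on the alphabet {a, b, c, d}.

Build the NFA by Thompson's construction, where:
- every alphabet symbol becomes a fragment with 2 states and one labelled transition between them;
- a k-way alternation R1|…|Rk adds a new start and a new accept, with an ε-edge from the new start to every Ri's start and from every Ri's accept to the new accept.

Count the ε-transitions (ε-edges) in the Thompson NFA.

Recursing over subexpressions:
Each of the 3 symbol leaves contributes 0 ε-transitions.
  b | c | d → 6 ε-transitions

6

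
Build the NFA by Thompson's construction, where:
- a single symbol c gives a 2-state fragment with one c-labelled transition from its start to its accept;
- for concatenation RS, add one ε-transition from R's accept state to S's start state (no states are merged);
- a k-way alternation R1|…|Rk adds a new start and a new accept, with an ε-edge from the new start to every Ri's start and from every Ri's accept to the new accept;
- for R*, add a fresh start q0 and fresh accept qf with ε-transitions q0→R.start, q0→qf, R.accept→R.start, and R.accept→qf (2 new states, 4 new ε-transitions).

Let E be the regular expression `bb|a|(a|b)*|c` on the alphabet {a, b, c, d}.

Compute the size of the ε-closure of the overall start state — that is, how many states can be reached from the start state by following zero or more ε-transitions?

Work bottom-up. For each fragment F, track |ε-closure(F.start)| and whether F's accept lies in that closure (i.e. whether F accepts ε). A single-symbol fragment has closure size 1 and does not accept ε.
  bb — same as the first factor's closure: |ε-closure| = 1
  a|b — new start ε-reaches every alternative's start; none of them accept ε, so the new accept is not reached: |ε-closure| = 1 + 1 + 1 = 3
  (a|b)* — the star's fresh start ε-reaches both the body's start and the fresh accept: |ε-closure| = 2 + 3 = 5
  bb|a|(a|b)*|c — |ε-closure| = 1 (new start) + (1 + 1 + 5 + 1) + 1 (new accept, since some branch ε-reaches its own accept) = 10

10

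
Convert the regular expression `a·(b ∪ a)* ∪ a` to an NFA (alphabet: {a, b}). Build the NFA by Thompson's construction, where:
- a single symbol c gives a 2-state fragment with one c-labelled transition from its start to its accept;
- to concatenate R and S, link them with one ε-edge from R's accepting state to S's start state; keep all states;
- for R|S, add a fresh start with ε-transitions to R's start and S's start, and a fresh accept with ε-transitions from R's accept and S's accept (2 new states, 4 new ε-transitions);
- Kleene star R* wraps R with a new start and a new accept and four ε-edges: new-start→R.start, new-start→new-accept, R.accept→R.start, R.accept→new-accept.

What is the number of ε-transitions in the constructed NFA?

13

Bottom-up over the parse tree:
Each of the 4 symbol leaves contributes 0 ε-transitions.
  b ∪ a → 4 ε-transitions
  (b ∪ a)* → 8 ε-transitions
  a·(b ∪ a)* → 9 ε-transitions
  a·(b ∪ a)* ∪ a → 13 ε-transitions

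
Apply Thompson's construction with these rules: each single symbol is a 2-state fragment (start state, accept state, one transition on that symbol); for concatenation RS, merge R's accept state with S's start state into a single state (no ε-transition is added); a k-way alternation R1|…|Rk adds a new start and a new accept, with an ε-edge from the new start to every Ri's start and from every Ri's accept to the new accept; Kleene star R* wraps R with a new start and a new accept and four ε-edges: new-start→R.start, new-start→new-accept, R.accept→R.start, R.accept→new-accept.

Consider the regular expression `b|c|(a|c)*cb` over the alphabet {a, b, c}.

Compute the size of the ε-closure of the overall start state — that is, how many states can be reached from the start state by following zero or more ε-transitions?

8

Compute the ε-closure size of each fragment's start state recursively; a symbol fragment's start has no outgoing ε-edge, so its closure is just itself (size 1).
  a|c : new start ε-reaches every alternative's start; none of them accept ε, so the new accept is not reached: |ε-closure| = 1 + 1 + 1 = 3
  (a|c)* : new start has ε-edges to the inner start and to the new accept, so |ε-closure| = 2 + 3 = 5
  (a|c)*cb : |ε-closure| = 5 + (1−1) = 5 (closure spills across the concat boundary because the left factor accepts ε)
  b|c|(a|c)*cb : |ε-closure| = 1 + 1 + 1 + 5 = 8 (the new accept is not ε-reachable since no branch accepts ε)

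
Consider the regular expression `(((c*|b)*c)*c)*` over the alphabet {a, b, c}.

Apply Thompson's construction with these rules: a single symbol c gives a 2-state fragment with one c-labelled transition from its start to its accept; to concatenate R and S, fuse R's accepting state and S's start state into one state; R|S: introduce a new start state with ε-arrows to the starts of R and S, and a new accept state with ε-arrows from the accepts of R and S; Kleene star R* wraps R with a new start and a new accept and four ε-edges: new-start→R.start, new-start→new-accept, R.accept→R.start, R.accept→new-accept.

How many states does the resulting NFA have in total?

16

By structural recursion:
Each of the 4 symbol leaves contributes a 2-state fragment.
  c* = 4 states
  c*|b = 8 states
  (c*|b)* = 10 states
  (c*|b)*c = 11 states
  ((c*|b)*c)* = 13 states
  ((c*|b)*c)*c = 14 states
  (((c*|b)*c)*c)* = 16 states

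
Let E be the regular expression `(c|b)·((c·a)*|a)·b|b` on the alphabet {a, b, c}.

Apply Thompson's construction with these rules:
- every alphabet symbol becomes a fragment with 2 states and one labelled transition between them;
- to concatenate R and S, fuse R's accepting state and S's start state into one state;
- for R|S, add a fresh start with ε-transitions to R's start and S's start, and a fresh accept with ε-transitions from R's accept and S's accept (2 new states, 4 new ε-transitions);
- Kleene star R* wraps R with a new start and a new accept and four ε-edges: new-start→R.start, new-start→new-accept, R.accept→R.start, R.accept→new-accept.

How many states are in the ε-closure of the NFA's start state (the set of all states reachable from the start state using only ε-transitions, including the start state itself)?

5

Compute the ε-closure size of each fragment's start state recursively; a symbol fragment's start has no outgoing ε-edge, so its closure is just itself (size 1).
  c|b : C = 1 + 1 + 1 = 3 (the new accept is not ε-reachable since no branch accepts ε)
  c·a : same as the first factor's closure: C = 1
  (c·a)* : C = 1 (new start) + 1 (body) + 1 (new accept) = 3
  (c·a)*|a : C = 1 (new start) + (3 + 1) + 1 (new accept, since some branch ε-reaches its own accept) = 6
  (c|b)·((c·a)*|a)·b : same as the first factor's closure: C = 3
  (c|b)·((c·a)*|a)·b|b : new start ε-reaches every alternative's start; none of them accept ε, so the new accept is not reached: C = 1 + 3 + 1 = 5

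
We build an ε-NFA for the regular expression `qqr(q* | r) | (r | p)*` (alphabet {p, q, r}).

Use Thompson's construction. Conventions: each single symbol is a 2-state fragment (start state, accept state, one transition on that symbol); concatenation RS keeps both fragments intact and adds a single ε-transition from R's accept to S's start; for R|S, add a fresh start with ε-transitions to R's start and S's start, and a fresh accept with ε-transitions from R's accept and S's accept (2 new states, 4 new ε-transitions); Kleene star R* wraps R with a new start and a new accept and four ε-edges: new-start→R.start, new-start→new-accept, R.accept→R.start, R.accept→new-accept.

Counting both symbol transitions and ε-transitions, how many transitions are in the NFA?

Recursing over subexpressions:
Each of the 7 symbol leaves contributes 1 transition (1 symbol, 0 ε).
  q* — 5 transitions (1 symbol, 4 ε)
  q* | r — 10 transitions (2 symbol, 8 ε)
  qqr(q* | r) — 16 transitions (5 symbol, 11 ε)
  r | p — 6 transitions (2 symbol, 4 ε)
  (r | p)* — 10 transitions (2 symbol, 8 ε)
  qqr(q* | r) | (r | p)* — 30 transitions (7 symbol, 23 ε)

30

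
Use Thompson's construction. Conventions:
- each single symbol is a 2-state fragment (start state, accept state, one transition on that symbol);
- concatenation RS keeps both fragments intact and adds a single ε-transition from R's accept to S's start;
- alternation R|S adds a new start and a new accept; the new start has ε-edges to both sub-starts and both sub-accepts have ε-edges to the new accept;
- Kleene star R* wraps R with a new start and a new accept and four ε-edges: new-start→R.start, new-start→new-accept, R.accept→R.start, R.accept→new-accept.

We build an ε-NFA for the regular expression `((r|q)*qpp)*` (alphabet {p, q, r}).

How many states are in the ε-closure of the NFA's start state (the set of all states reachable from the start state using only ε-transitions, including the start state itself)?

Let C(F) = |ε-closure(F.start)| within fragment F, and note whether F accepts ε. Symbol fragments have C = 1 and do not accept ε. Then:
  r|q → |closure| = 1 + 1 + 1 = 3 (the new accept is not ε-reachable since no branch accepts ε)
  (r|q)* → |closure| = 1 (new start) + 3 (body) + 1 (new accept) = 5
  (r|q)*qpp → |closure| = 5 + 1 = 6 (closure spills across the concat boundary because the left factor accepts ε)
  ((r|q)*qpp)* → new start has ε-edges to the inner start and to the new accept, so |closure| = 2 + 6 = 8

8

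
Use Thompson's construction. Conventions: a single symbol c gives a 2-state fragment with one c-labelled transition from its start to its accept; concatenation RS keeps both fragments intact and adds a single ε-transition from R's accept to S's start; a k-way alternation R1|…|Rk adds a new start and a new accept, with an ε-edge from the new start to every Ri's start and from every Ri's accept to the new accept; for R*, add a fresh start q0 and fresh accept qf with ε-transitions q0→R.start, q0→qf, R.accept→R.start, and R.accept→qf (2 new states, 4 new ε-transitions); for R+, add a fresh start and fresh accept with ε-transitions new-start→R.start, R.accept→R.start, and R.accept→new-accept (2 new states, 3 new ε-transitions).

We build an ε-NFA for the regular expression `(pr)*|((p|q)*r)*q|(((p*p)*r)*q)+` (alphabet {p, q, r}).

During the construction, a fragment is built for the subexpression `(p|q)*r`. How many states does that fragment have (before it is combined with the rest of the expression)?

10

Fragment for `(p|q)*r`:
Each of the 3 symbol leaves contributes a 2-state fragment.
  p|q = 6 states
  (p|q)* = 8 states
  (p|q)*r = 10 states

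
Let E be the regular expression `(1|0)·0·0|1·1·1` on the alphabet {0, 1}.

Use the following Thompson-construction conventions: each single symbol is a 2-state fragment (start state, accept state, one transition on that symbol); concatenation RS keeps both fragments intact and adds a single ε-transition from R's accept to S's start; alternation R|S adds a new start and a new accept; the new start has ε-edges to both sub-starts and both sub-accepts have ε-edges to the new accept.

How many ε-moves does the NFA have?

12

Building bottom-up:
Each of the 7 symbol leaves contributes 0 ε-transitions.
  1|0 → 4 ε-transitions
  (1|0)·0·0 → 6 ε-transitions
  1·1·1 → 2 ε-transitions
  (1|0)·0·0|1·1·1 → 12 ε-transitions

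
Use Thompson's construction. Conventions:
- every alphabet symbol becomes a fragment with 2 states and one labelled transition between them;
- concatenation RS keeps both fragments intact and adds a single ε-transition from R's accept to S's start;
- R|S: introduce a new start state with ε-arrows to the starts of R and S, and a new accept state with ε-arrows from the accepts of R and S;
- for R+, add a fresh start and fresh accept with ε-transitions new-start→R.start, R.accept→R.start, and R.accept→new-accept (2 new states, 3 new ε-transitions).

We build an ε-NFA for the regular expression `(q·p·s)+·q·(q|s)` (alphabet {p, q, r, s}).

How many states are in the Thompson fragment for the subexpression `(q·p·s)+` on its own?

8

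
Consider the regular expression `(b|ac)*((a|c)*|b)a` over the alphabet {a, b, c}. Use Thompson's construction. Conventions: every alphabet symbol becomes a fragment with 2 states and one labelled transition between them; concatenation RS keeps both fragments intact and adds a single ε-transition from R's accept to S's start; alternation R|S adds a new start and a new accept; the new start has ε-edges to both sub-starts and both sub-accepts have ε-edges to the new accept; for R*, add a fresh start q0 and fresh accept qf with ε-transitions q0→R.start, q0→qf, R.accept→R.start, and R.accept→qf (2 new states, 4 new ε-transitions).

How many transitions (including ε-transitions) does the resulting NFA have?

Per subexpression:
Each of the 7 symbol leaves contributes 1 transition (1 symbol, 0 ε).
  ac : 3 transitions (2 symbol, 1 ε)
  b|ac : 8 transitions (3 symbol, 5 ε)
  (b|ac)* : 12 transitions (3 symbol, 9 ε)
  a|c : 6 transitions (2 symbol, 4 ε)
  (a|c)* : 10 transitions (2 symbol, 8 ε)
  (a|c)*|b : 15 transitions (3 symbol, 12 ε)
  (b|ac)*((a|c)*|b)a : 30 transitions (7 symbol, 23 ε)

30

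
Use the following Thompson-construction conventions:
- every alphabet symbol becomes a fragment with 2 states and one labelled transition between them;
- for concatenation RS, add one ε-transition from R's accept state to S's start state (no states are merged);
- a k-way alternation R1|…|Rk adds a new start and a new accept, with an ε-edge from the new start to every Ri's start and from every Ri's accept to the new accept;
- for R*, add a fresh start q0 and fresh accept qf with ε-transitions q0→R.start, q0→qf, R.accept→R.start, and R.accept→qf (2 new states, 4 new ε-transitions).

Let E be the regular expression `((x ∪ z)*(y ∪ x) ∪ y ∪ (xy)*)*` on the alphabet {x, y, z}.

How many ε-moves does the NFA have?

Recursing over subexpressions:
Each of the 7 symbol leaves contributes 0 ε-transitions.
  x ∪ z = 4 ε-transitions
  (x ∪ z)* = 8 ε-transitions
  y ∪ x = 4 ε-transitions
  (x ∪ z)*(y ∪ x) = 13 ε-transitions
  xy = 1 ε-transition
  (xy)* = 5 ε-transitions
  (x ∪ z)*(y ∪ x) ∪ y ∪ (xy)* = 24 ε-transitions
  ((x ∪ z)*(y ∪ x) ∪ y ∪ (xy)*)* = 28 ε-transitions

28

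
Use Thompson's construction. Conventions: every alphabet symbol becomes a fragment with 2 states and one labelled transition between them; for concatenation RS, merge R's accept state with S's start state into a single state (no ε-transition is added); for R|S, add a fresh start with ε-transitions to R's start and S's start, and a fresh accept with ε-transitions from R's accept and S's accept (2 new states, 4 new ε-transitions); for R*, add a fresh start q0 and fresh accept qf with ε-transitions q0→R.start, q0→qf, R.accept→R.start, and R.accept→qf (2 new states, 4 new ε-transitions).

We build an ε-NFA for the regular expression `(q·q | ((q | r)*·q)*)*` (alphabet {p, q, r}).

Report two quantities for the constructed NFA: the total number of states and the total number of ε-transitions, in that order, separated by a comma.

18, 20

Recursing over subexpressions:
Each of the 5 symbol leaves contributes 2 states and 0 ε-transitions.
  q·q — 3 states, 0 ε-transitions
  q | r — 6 states, 4 ε-transitions
  (q | r)* — 8 states, 8 ε-transitions
  (q | r)*·q — 9 states, 8 ε-transitions
  ((q | r)*·q)* — 11 states, 12 ε-transitions
  q·q | ((q | r)*·q)* — 16 states, 16 ε-transitions
  (q·q | ((q | r)*·q)*)* — 18 states, 20 ε-transitions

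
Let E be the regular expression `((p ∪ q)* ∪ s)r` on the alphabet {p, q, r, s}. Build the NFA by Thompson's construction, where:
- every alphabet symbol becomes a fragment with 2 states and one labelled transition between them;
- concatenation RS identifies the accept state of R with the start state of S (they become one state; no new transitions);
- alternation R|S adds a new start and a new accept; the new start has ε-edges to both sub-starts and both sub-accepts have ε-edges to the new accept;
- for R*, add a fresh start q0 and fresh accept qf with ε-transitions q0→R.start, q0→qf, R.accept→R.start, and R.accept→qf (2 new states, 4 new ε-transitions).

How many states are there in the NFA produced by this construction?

13

Per subexpression:
Each of the 4 symbol leaves contributes a 2-state fragment.
  p ∪ q → 6 states
  (p ∪ q)* → 8 states
  (p ∪ q)* ∪ s → 12 states
  ((p ∪ q)* ∪ s)r → 13 states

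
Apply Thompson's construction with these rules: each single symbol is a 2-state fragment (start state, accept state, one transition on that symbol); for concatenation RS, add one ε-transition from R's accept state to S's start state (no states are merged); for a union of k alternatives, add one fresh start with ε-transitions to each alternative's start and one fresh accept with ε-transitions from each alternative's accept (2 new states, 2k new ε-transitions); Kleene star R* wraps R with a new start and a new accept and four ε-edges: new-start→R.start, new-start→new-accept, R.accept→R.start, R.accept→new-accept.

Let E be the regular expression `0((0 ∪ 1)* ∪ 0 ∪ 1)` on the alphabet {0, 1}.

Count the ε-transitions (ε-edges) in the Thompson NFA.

By structural recursion:
Each of the 5 symbol leaves contributes 0 ε-transitions.
  0 ∪ 1 — 4 ε-transitions
  (0 ∪ 1)* — 8 ε-transitions
  (0 ∪ 1)* ∪ 0 ∪ 1 — 14 ε-transitions
  0((0 ∪ 1)* ∪ 0 ∪ 1) — 15 ε-transitions

15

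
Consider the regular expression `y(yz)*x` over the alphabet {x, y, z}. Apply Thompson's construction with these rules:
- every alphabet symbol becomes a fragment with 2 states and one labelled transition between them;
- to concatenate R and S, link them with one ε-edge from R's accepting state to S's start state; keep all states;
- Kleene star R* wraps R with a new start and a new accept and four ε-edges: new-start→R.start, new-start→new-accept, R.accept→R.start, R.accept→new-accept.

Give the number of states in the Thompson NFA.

Bottom-up over the parse tree:
Each of the 4 symbol leaves contributes a 2-state fragment.
  yz → 4 states
  (yz)* → 6 states
  y(yz)*x → 10 states

10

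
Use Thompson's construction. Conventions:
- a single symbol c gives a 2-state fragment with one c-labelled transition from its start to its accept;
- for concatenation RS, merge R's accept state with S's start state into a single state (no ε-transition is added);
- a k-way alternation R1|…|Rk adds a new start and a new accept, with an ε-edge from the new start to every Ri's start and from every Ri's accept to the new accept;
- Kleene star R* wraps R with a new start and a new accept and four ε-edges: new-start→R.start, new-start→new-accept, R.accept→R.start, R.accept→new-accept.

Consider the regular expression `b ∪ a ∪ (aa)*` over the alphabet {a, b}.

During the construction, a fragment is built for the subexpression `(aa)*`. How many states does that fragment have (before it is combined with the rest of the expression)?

5

Fragment for `(aa)*`:
Each of the 2 symbol leaves contributes a 2-state fragment.
  aa : 3 states
  (aa)* : 5 states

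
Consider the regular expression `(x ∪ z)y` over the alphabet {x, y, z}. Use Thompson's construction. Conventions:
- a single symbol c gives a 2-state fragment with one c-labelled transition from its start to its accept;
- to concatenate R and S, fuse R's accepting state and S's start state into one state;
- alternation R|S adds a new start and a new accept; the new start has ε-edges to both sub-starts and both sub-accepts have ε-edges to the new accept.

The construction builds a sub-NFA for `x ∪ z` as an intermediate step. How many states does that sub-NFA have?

Fragment for `x ∪ z`:
Each of the 2 symbol leaves contributes a 2-state fragment.
  x ∪ z = 6 states

6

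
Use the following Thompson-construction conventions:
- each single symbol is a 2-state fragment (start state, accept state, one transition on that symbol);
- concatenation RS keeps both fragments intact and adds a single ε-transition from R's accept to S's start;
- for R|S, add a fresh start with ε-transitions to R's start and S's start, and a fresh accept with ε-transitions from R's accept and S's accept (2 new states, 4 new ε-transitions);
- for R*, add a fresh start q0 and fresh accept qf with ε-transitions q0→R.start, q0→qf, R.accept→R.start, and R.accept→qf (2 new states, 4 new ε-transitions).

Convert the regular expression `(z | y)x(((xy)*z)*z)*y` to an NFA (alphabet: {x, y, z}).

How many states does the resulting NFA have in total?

24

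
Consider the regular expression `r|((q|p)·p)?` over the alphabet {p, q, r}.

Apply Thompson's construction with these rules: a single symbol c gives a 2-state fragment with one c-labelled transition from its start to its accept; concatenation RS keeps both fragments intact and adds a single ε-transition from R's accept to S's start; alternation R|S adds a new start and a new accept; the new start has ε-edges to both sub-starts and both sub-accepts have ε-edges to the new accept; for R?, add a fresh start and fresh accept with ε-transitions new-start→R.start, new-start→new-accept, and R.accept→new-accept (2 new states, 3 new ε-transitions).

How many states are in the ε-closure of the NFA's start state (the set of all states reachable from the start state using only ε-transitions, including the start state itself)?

8

Work bottom-up. For each fragment F, track |ε-closure(F.start)| and whether F's accept lies in that closure (i.e. whether F accepts ε). A single-symbol fragment has closure size 1 and does not accept ε.
  q|p — new start ε-reaches every alternative's start; none of them accept ε, so the new accept is not reached: |ε-closure| = 1 + 1 + 1 = 3
  (q|p)·p — same as the first factor's closure: |ε-closure| = 3
  ((q|p)·p)? — |ε-closure| = 1 (new start) + 3 (body) + 1 (new accept, via ε) = 5
  r|((q|p)·p)? — |ε-closure| = 1 (new start) + (1 + 5) + 1 (new accept, since some branch ε-reaches its own accept) = 8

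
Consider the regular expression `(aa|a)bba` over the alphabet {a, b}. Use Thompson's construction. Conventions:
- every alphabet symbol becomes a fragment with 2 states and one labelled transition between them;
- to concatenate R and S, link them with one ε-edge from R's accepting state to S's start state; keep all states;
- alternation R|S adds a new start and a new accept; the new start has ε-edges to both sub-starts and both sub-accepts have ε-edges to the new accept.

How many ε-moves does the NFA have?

8

Recursing over subexpressions:
Each of the 6 symbol leaves contributes 0 ε-transitions.
  aa = 1 ε-transition
  aa|a = 5 ε-transitions
  (aa|a)bba = 8 ε-transitions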